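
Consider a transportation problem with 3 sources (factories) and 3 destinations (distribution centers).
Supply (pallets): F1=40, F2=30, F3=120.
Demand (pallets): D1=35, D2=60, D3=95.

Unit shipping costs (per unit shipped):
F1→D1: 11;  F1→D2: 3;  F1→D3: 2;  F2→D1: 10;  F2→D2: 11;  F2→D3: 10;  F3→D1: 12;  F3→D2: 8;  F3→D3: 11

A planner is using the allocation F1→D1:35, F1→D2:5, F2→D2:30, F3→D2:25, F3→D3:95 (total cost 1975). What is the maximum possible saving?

450

Current plan cost = 35·11 + 5·3 + 30·11 + 25·8 + 95·11 = 1975.
Optimal plan:
  F1→D3: 40 × 2 = 80
  F2→D1: 30 × 10 = 300
  F3→D1: 5 × 12 = 60
  F3→D2: 60 × 8 = 480
  F3→D3: 55 × 11 = 605
Optimal cost = 1525.
Saving = 1975 − 1525 = 450.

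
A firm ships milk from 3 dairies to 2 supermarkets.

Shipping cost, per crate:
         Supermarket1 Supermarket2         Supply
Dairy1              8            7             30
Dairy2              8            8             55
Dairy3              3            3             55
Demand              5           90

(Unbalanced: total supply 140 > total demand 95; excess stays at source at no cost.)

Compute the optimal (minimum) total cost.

One minimum-cost allocation:
  Dairy1->Supermarket2: 30 × 7 = 210
  Dairy2->Supermarket1: 5 × 8 = 40
  Dairy2->Supermarket2: 5 × 8 = 40
  Dairy3->Supermarket2: 55 × 3 = 165
Total = 210 + 40 + 40 + 165 = 455.

455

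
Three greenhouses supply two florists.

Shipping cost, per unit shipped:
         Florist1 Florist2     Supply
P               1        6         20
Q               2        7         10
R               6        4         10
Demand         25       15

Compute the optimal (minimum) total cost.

105

One minimum-cost allocation:
  P→Florist1: 15 × 1 = 15
  P→Florist2: 5 × 6 = 30
  Q→Florist1: 10 × 2 = 20
  R→Florist2: 10 × 4 = 40
Total = 15 + 30 + 20 + 40 = 105.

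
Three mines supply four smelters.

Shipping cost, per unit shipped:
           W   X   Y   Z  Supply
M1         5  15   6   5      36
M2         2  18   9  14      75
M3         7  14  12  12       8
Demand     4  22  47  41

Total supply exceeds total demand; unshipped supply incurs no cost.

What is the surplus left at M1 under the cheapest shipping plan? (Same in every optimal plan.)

0

An optimal plan:
  M1–Z: 36 × 5 = 180
  M2–W: 4 × 2 = 8
  M2–X: 14 × 18 = 252
  M2–Y: 47 × 9 = 423
  M2–Z: 5 × 14 = 70
  M3–X: 8 × 14 = 112
Total cost = 1045.
M1 ships 36 of its 36, leaving 0.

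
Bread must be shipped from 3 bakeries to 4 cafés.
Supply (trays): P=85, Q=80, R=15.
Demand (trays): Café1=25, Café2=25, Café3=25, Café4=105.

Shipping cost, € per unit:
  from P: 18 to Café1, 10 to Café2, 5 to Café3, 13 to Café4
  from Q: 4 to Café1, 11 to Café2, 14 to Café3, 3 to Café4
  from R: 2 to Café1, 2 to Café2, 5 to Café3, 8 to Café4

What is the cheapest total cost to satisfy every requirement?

Optimal allocation:
  P->Café2: 25 × €10 = €250
  P->Café3: 25 × €5 = €125
  P->Café4: 35 × €13 = €455
  Q->Café1: 10 × €4 = €40
  Q->Café4: 70 × €3 = €210
  R->Café1: 15 × €2 = €30
Total = 250 + 125 + 455 + 40 + 210 + 30 = €1110.

1110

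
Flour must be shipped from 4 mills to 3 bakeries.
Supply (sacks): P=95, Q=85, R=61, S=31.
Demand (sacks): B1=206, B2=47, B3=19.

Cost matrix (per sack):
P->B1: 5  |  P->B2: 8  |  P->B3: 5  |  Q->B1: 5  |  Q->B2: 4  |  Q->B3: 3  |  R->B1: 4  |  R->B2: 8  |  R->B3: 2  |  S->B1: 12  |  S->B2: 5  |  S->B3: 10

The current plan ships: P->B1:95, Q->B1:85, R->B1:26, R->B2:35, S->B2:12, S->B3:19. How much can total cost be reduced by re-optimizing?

Current plan cost = 95·5 + 85·5 + 26·4 + 35·8 + 12·5 + 19·10 = 1534.
Optimal plan:
  P–B1: 95 × 5 = 475
  Q–B1: 50 × 5 = 250
  Q–B2: 16 × 4 = 64
  Q–B3: 19 × 3 = 57
  R–B1: 61 × 4 = 244
  S–B2: 31 × 5 = 155
Optimal cost = 1245.
Saving = 1534 − 1245 = 289.

289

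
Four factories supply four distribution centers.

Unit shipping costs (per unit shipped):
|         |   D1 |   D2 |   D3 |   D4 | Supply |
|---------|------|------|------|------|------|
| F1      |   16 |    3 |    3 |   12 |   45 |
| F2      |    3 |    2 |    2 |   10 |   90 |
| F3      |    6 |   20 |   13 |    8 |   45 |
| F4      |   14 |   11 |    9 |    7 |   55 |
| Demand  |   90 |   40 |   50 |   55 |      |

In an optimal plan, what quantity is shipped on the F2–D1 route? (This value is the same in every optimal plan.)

Solving gives:
  F1→D2: 40 × 3 = 120
  F1→D3: 5 × 3 = 15
  F2→D1: 45 × 3 = 135
  F2→D3: 45 × 2 = 90
  F3→D1: 45 × 6 = 270
  F4→D4: 55 × 7 = 385
Total cost = 1015.
So F2→D1 carries 45 pallets.

45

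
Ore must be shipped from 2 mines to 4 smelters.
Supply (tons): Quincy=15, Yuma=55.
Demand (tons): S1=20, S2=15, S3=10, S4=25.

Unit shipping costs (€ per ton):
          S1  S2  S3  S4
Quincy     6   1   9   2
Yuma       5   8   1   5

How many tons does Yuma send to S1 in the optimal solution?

The minimum-cost plan:
  Quincy→S2: 15 tons
  Yuma→S1: 20 tons
  Yuma→S3: 10 tons
  Yuma→S4: 25 tons
Total cost = €250.
So Yuma→S1 carries 20 tons.

20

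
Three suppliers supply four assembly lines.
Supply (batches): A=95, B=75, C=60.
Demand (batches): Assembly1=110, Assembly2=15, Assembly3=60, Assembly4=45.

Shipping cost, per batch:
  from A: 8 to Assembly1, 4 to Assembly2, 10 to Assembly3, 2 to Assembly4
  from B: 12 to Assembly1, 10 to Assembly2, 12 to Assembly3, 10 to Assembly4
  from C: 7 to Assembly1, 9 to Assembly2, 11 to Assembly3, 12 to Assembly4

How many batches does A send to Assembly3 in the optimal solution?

The minimum-cost plan:
  A–Assembly1: 35 × 8 = 280
  A–Assembly2: 15 × 4 = 60
  A–Assembly4: 45 × 2 = 90
  B–Assembly1: 15 × 12 = 180
  B–Assembly3: 60 × 12 = 720
  C–Assembly1: 60 × 7 = 420
Total cost = 1750.
The route A→Assembly3 is not used.

0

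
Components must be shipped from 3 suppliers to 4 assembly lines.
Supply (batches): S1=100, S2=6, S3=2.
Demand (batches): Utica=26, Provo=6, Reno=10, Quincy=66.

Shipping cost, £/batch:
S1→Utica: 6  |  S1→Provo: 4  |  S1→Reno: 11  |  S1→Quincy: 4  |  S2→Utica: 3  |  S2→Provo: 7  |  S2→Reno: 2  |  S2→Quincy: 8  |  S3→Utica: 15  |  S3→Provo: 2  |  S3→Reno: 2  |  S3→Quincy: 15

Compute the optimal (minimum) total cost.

482

An optimal shipping plan:
  S1 to Utica: 26 × £6 = £156
  S1 to Provo: 6 × £4 = £24
  S1 to Reno: 2 × £11 = £22
  S1 to Quincy: 66 × £4 = £264
  S2 to Reno: 6 × £2 = £12
  S3 to Reno: 2 × £2 = £4
Total = 156 + 24 + 22 + 264 + 12 + 4 = £482.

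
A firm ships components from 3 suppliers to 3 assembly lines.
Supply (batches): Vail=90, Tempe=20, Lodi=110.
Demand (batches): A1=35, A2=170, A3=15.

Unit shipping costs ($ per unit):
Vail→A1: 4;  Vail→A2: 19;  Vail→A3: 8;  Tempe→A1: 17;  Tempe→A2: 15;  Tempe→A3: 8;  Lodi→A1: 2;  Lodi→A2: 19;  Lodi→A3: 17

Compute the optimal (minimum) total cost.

3340

One minimum-cost allocation:
  Vail→A2: 75 batches
  Vail→A3: 15 batches
  Tempe→A2: 20 batches
  Lodi→A1: 35 batches
  Lodi→A2: 75 batches
Total cost = $3340.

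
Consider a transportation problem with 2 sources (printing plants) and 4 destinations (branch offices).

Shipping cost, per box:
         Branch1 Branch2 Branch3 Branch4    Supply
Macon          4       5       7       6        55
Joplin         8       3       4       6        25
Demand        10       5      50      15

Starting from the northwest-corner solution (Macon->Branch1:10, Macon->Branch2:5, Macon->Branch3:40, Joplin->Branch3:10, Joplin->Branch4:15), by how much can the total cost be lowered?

Current plan cost = 10·4 + 5·5 + 40·7 + 10·4 + 15·6 = 475.
Optimal plan:
  Macon to Branch1: 10 × 4 = 40
  Macon to Branch2: 5 × 5 = 25
  Macon to Branch3: 25 × 7 = 175
  Macon to Branch4: 15 × 6 = 90
  Joplin to Branch3: 25 × 4 = 100
Optimal cost = 430.
Saving = 475 − 430 = 45.

45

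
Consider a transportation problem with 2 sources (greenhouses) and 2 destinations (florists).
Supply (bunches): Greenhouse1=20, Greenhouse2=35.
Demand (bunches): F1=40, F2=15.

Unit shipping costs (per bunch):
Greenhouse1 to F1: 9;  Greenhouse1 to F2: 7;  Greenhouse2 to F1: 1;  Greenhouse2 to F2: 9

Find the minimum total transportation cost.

A cheapest plan:
  Greenhouse1–F1: 5 bunches
  Greenhouse1–F2: 15 bunches
  Greenhouse2–F1: 35 bunches
Total cost = 185.

185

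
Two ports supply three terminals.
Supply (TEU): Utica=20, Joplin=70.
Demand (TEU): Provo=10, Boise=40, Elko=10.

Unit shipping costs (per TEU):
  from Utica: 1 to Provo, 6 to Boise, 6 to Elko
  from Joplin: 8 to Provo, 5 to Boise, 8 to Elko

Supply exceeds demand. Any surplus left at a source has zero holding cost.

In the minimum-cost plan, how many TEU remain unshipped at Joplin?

30

Minimum-cost shipments:
  Utica to Provo: 10 TEU
  Utica to Elko: 10 TEU
  Joplin to Boise: 40 TEU
Total cost = 270.
Joplin ships 40 of its 70, leaving 30.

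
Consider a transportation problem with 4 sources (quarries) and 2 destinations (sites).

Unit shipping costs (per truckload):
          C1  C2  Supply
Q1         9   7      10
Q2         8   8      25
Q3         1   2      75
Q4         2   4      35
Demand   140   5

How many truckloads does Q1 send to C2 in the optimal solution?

Optimal shipments:
  Q1->C1: 5 × 9 = 45
  Q1->C2: 5 × 7 = 35
  Q2->C1: 25 × 8 = 200
  Q3->C1: 75 × 1 = 75
  Q4->C1: 35 × 2 = 70
Total cost = 425.
So Q1→C2 carries 5 truckloads.

5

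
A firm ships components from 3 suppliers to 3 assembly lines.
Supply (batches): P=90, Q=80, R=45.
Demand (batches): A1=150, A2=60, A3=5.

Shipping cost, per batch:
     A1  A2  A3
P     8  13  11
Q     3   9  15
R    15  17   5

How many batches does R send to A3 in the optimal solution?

5

Solving gives:
  P→A1: 70 batches
  P→A2: 20 batches
  Q→A1: 80 batches
  R→A2: 40 batches
  R→A3: 5 batches
Total cost = 1765.
So R→A3 carries 5 batches.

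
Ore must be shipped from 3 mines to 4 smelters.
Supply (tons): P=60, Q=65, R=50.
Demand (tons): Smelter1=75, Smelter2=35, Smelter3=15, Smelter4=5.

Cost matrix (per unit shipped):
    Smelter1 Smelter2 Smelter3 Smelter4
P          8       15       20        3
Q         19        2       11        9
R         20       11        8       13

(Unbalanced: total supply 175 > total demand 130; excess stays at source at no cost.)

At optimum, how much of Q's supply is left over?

Minimum-cost shipments:
  P→Smelter1: 60 tons
  Q→Smelter1: 15 tons
  Q→Smelter2: 35 tons
  Q→Smelter4: 5 tons
  R→Smelter3: 15 tons
Total cost = 1000.
Q ships 55 of its 65, leaving 10.

10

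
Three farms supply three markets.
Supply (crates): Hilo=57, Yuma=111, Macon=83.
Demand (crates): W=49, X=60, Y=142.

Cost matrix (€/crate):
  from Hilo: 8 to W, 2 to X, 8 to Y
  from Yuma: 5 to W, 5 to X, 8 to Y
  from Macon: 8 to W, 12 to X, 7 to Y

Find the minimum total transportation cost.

1427

Optimal allocation:
  Hilo->X: 57 × €2 = €114
  Yuma->W: 49 × €5 = €245
  Yuma->X: 3 × €5 = €15
  Yuma->Y: 59 × €8 = €472
  Macon->Y: 83 × €7 = €581
Total = 114 + 245 + 15 + 472 + 581 = €1427.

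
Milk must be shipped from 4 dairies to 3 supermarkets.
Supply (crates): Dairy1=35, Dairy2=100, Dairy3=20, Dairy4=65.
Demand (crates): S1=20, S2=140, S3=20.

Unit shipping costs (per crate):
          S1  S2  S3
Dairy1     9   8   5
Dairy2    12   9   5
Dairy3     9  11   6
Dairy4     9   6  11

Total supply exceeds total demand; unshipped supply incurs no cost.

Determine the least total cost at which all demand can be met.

1310

One minimum-cost allocation:
  Dairy1→S2: 35 × 8 = 280
  Dairy2→S2: 40 × 9 = 360
  Dairy2→S3: 20 × 5 = 100
  Dairy3→S1: 20 × 9 = 180
  Dairy4→S2: 65 × 6 = 390
Total = 280 + 360 + 100 + 180 + 390 = 1310.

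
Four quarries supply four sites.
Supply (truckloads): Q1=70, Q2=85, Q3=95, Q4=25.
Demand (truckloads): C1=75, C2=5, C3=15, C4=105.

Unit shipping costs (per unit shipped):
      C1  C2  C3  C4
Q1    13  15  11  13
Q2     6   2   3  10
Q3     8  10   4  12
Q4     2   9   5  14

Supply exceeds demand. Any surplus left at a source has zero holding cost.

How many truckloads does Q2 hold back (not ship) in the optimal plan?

0

Minimum-cost shipments:
  Q2–C2: 5 × 2 = 10
  Q2–C4: 80 × 10 = 800
  Q3–C1: 50 × 8 = 400
  Q3–C3: 15 × 4 = 60
  Q3–C4: 25 × 12 = 300
  Q4–C1: 25 × 2 = 50
Total cost = 1620.
Q2 ships 85 of its 85, leaving 0.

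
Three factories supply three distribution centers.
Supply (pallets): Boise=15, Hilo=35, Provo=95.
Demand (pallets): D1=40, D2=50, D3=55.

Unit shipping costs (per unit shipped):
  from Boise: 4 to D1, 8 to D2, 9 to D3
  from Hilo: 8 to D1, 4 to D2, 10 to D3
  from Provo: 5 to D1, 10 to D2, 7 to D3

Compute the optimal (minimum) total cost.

One minimum-cost allocation:
  Boise→D2: 15 × 8 = 120
  Hilo→D2: 35 × 4 = 140
  Provo→D1: 40 × 5 = 200
  Provo→D3: 55 × 7 = 385
Total = 120 + 140 + 200 + 385 = 845.

845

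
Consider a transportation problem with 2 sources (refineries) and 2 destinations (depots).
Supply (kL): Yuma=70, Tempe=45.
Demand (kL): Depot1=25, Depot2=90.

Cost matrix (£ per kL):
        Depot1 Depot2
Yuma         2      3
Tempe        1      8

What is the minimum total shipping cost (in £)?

395

One minimum-cost allocation:
  Yuma to Depot2: 70 kL
  Tempe to Depot1: 25 kL
  Tempe to Depot2: 20 kL
Total cost = £395.
(Supply check: Yuma ships 70; Tempe ships 45.)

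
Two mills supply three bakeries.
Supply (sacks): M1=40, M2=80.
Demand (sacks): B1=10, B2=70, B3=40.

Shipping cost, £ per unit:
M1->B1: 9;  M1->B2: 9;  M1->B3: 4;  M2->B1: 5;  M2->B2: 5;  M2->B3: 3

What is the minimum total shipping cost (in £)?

560

Optimal allocation:
  M1→B3: 40 × £4 = £160
  M2→B1: 10 × £5 = £50
  M2→B2: 70 × £5 = £350
Total = 160 + 50 + 350 = £560.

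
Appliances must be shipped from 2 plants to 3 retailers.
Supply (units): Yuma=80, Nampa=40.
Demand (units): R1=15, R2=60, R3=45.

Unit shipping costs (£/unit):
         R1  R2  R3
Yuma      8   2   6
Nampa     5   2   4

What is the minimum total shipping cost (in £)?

Optimal allocation:
  Yuma→R2: 60 units
  Yuma→R3: 20 units
  Nampa→R1: 15 units
  Nampa→R3: 25 units
Total cost = £415.

415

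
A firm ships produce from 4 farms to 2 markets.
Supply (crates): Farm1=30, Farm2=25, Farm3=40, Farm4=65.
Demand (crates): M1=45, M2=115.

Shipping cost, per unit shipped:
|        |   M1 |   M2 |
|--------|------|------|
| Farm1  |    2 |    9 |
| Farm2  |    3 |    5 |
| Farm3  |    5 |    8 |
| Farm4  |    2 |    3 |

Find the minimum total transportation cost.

A cheapest plan:
  Farm1→M1: 30 × 2 = 60
  Farm2→M2: 25 × 5 = 125
  Farm3→M1: 15 × 5 = 75
  Farm3→M2: 25 × 8 = 200
  Farm4→M2: 65 × 3 = 195
Total = 60 + 125 + 75 + 200 + 195 = 655.
(Supply check: Farm1 ships 30; Farm2 ships 25; Farm3 ships 40; Farm4 ships 65.)

655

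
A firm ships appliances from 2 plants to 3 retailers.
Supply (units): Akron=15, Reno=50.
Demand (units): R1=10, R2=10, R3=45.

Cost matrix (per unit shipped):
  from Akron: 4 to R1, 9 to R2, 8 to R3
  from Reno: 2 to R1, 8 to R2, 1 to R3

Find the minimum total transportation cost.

One minimum-cost allocation:
  Akron->R1: 5 × 4 = 20
  Akron->R2: 10 × 9 = 90
  Reno->R1: 5 × 2 = 10
  Reno->R3: 45 × 1 = 45
Total = 20 + 90 + 10 + 45 = 165.
(Supply check: Akron ships 15; Reno ships 50.)

165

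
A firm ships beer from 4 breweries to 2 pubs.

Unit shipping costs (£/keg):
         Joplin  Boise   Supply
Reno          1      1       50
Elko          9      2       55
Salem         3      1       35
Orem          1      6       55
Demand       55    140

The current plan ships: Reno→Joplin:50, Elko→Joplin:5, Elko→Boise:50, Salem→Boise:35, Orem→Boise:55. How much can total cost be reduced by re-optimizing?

Current plan cost = 50·1 + 5·9 + 50·2 + 35·1 + 55·6 = £560.
Optimal plan:
  Reno→Boise: 50 kegs
  Elko→Boise: 55 kegs
  Salem→Boise: 35 kegs
  Orem→Joplin: 55 kegs
Optimal cost = £250.
Saving = 560 − 250 = £310.

310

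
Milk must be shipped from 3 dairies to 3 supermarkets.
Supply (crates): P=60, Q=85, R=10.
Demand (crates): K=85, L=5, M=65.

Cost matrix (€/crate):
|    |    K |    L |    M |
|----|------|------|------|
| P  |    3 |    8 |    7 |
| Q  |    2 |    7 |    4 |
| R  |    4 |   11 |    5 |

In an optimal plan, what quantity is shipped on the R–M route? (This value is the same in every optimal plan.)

The minimum-cost plan:
  P→K: 55 × €3 = €165
  P→L: 5 × €8 = €40
  Q→K: 30 × €2 = €60
  Q→M: 55 × €4 = €220
  R→M: 10 × €5 = €50
Total cost = €535.
So R→M carries 10 crates.

10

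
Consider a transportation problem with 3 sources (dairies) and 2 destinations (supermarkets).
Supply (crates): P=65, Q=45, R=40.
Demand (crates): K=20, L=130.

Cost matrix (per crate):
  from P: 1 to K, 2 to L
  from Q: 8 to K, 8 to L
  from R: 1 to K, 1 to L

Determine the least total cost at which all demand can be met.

Optimal allocation:
  P to K: 20 × 1 = 20
  P to L: 45 × 2 = 90
  Q to L: 45 × 8 = 360
  R to L: 40 × 1 = 40
Total = 20 + 90 + 360 + 40 = 510.

510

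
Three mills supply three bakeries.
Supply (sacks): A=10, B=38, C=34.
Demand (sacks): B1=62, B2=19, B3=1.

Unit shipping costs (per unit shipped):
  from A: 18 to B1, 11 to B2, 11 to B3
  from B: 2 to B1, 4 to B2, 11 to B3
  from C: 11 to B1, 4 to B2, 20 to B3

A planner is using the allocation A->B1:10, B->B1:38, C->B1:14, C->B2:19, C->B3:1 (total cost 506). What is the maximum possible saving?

16

Current plan cost = 10·18 + 38·2 + 14·11 + 19·4 + 1·20 = 506.
Optimal plan:
  A to B2: 9 × 11 = 99
  A to B3: 1 × 11 = 11
  B to B1: 38 × 2 = 76
  C to B1: 24 × 11 = 264
  C to B2: 10 × 4 = 40
Optimal cost = 490.
Saving = 506 − 490 = 16.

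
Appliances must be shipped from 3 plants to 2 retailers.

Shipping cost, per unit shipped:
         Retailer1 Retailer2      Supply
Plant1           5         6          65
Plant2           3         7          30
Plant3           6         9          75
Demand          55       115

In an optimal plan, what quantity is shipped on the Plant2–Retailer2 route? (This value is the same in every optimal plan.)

0

The minimum-cost plan:
  Plant1→Retailer2: 65 × 6 = 390
  Plant2→Retailer1: 30 × 3 = 90
  Plant3→Retailer1: 25 × 6 = 150
  Plant3→Retailer2: 50 × 9 = 450
Total cost = 1080.
The route Plant2→Retailer2 is not used.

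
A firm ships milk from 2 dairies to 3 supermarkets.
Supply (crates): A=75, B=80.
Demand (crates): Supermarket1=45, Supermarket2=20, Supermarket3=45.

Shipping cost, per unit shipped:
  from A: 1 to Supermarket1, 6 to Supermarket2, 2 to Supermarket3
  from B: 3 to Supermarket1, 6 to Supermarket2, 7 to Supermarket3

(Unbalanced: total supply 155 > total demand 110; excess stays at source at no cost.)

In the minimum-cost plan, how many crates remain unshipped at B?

Minimum-cost shipments:
  A->Supermarket1: 30 × 1 = 30
  A->Supermarket3: 45 × 2 = 90
  B->Supermarket1: 15 × 3 = 45
  B->Supermarket2: 20 × 6 = 120
Total cost = 285.
B ships 35 of its 80, leaving 45.

45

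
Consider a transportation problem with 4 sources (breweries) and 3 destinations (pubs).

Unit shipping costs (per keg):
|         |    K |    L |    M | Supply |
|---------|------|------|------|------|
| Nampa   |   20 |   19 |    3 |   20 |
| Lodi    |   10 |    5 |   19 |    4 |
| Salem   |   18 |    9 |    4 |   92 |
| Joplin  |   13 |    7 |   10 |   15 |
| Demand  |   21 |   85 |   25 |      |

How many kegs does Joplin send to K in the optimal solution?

15

Optimal shipments:
  Nampa to M: 20 kegs
  Lodi to K: 4 kegs
  Salem to K: 2 kegs
  Salem to L: 85 kegs
  Salem to M: 5 kegs
  Joplin to K: 15 kegs
Total cost = 1116.
So Joplin→K carries 15 kegs.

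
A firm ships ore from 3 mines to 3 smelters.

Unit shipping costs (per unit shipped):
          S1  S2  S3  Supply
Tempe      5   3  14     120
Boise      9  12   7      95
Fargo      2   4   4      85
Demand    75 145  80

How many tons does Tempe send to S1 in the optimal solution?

The minimum-cost plan:
  Tempe–S2: 120 × 3 = 360
  Boise–S1: 15 × 9 = 135
  Boise–S3: 80 × 7 = 560
  Fargo–S1: 60 × 2 = 120
  Fargo–S2: 25 × 4 = 100
Total cost = 1275.
The route Tempe→S1 is not used.

0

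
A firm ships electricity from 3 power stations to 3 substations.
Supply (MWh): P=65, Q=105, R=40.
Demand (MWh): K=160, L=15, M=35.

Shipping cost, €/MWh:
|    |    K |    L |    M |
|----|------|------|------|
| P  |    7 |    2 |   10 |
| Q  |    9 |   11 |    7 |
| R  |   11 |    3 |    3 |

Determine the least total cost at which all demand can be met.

1470

Optimal allocation:
  P to K: 55 × €7 = €385
  P to L: 10 × €2 = €20
  Q to K: 105 × €9 = €945
  R to L: 5 × €3 = €15
  R to M: 35 × €3 = €105
Total = 385 + 20 + 945 + 15 + 105 = €1470.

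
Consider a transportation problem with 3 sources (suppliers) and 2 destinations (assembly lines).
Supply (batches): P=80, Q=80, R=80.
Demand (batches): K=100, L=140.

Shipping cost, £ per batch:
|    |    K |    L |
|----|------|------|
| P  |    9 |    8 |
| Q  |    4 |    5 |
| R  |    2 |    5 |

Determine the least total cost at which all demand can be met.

1180

An optimal shipping plan:
  P–L: 80 × £8 = £640
  Q–K: 20 × £4 = £80
  Q–L: 60 × £5 = £300
  R–K: 80 × £2 = £160
Total = 640 + 80 + 300 + 160 = £1180.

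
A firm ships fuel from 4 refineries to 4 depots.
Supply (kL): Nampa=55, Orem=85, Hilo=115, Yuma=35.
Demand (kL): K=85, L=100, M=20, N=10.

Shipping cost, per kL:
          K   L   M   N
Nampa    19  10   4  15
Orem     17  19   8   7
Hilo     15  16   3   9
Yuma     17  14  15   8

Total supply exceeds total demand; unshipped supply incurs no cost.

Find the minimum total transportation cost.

One minimum-cost allocation:
  Nampa->L: 55 kL
  Orem->N: 10 kL
  Hilo->K: 85 kL
  Hilo->L: 10 kL
  Hilo->M: 20 kL
  Yuma->L: 35 kL
Total cost = 2605.

2605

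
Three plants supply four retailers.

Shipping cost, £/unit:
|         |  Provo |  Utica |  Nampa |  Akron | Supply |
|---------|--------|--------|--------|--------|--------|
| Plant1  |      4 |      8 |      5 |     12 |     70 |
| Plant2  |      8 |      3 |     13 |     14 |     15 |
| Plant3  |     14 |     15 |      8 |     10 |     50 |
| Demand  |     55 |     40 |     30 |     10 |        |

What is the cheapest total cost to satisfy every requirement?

Optimal allocation:
  Plant1->Provo: 55 units
  Plant1->Utica: 15 units
  Plant2->Utica: 15 units
  Plant3->Utica: 10 units
  Plant3->Nampa: 30 units
  Plant3->Akron: 10 units
Total cost = £875.

875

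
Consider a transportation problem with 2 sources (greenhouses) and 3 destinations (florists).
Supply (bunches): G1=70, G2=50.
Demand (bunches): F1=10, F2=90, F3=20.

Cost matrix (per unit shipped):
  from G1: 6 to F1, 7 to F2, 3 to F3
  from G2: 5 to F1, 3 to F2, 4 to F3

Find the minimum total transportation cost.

An optimal shipping plan:
  G1–F1: 10 bunches
  G1–F2: 40 bunches
  G1–F3: 20 bunches
  G2–F2: 50 bunches
Total cost = 550.

550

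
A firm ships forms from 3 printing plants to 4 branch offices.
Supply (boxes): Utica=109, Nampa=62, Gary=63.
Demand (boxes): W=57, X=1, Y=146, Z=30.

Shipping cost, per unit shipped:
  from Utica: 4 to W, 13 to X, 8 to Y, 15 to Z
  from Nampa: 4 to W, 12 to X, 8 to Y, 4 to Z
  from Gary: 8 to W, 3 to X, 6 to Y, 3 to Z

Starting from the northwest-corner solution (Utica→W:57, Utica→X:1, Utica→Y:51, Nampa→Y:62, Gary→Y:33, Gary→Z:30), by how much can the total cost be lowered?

Current plan cost = 57·4 + 1·13 + 51·8 + 62·8 + 33·6 + 30·3 = 1433.
Optimal plan:
  Utica→W: 25 × 4 = 100
  Utica→Y: 84 × 8 = 672
  Nampa→W: 32 × 4 = 128
  Nampa→Z: 30 × 4 = 120
  Gary→X: 1 × 3 = 3
  Gary→Y: 62 × 6 = 372
Optimal cost = 1395.
Saving = 1433 − 1395 = 38.

38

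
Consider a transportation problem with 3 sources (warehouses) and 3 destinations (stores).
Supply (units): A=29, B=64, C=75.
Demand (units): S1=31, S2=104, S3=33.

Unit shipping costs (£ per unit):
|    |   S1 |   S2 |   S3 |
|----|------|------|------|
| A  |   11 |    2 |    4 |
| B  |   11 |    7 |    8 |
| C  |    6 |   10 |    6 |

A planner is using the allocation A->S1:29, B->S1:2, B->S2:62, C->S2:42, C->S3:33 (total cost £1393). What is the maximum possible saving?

393

Current plan cost = 29·11 + 2·11 + 62·7 + 42·10 + 33·6 = £1393.
Optimal plan:
  A→S2: 29 × £2 = £58
  B→S2: 64 × £7 = £448
  C→S1: 31 × £6 = £186
  C→S2: 11 × £10 = £110
  C→S3: 33 × £6 = £198
Optimal cost = £1000.
Saving = 1393 − 1000 = £393.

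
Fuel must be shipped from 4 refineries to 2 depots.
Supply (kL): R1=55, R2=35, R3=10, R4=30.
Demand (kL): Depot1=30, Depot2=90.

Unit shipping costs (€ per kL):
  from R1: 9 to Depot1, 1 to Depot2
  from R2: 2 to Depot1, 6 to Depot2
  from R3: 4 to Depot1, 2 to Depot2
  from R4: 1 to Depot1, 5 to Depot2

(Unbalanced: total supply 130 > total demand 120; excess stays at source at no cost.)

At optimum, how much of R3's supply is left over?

Minimum-cost shipments:
  R1–Depot2: 55 kL
  R2–Depot2: 25 kL
  R3–Depot2: 10 kL
  R4–Depot1: 30 kL
Total cost = €255.
R3 ships 10 of its 10, leaving 0.

0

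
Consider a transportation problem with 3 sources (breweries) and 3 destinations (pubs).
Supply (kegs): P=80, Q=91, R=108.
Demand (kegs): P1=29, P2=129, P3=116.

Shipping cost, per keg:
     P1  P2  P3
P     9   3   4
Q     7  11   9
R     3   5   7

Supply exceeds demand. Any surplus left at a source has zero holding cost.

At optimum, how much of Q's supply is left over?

5

Minimum-cost shipments:
  P–P2: 50 × 3 = 150
  P–P3: 30 × 4 = 120
  Q–P3: 86 × 9 = 774
  R–P1: 29 × 3 = 87
  R–P2: 79 × 5 = 395
Total cost = 1526.
Q ships 86 of its 91, leaving 5.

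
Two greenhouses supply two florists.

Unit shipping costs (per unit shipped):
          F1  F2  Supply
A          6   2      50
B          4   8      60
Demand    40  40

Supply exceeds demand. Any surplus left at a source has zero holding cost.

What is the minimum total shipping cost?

240

An optimal shipping plan:
  A->F2: 40 × 2 = 80
  B->F1: 40 × 4 = 160
Total = 80 + 160 = 240.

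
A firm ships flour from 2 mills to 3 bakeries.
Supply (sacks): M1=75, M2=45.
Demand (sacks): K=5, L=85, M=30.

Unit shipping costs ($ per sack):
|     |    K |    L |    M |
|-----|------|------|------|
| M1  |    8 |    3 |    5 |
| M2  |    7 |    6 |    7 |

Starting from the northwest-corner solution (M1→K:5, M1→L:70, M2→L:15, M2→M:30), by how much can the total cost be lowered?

Current plan cost = 5·8 + 70·3 + 15·6 + 30·7 = $550.
Optimal plan:
  M1->L: 75 sacks
  M2->K: 5 sacks
  M2->L: 10 sacks
  M2->M: 30 sacks
Optimal cost = $530.
Saving = 550 − 530 = $20.

20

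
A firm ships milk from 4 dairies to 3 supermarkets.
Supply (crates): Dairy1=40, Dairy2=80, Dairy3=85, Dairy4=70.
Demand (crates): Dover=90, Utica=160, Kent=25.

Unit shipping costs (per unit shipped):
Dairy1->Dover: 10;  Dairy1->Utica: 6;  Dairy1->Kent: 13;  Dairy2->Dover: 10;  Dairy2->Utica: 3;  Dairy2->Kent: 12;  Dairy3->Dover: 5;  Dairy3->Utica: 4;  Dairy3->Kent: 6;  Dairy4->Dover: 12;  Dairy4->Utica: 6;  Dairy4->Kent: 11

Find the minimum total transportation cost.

A cheapest plan:
  Dairy1→Dover: 5 × 10 = 50
  Dairy1→Utica: 35 × 6 = 210
  Dairy2→Utica: 80 × 3 = 240
  Dairy3→Dover: 85 × 5 = 425
  Dairy4→Utica: 45 × 6 = 270
  Dairy4→Kent: 25 × 11 = 275
Total = 50 + 210 + 240 + 425 + 270 + 275 = 1470.
(Supply check: Dairy1 ships 40; Dairy2 ships 80; Dairy3 ships 85; Dairy4 ships 70.)

1470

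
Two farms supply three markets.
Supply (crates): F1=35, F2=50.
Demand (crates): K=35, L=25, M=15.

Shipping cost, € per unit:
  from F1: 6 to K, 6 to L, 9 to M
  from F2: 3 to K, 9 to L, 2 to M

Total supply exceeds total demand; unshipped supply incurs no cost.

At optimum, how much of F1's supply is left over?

10

An optimal plan:
  F1–L: 25 × €6 = €150
  F2–K: 35 × €3 = €105
  F2–M: 15 × €2 = €30
Total cost = €285.
F1 ships 25 of its 35, leaving 10.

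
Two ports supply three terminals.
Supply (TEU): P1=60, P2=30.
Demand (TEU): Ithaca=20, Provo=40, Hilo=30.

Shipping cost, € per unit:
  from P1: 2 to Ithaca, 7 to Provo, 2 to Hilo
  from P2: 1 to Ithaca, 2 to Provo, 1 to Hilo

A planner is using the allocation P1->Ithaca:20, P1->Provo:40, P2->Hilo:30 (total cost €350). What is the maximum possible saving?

Current plan cost = 20·2 + 40·7 + 30·1 = €350.
Optimal plan:
  P1->Ithaca: 20 TEU
  P1->Provo: 10 TEU
  P1->Hilo: 30 TEU
  P2->Provo: 30 TEU
Optimal cost = €230.
Saving = 350 − 230 = €120.

120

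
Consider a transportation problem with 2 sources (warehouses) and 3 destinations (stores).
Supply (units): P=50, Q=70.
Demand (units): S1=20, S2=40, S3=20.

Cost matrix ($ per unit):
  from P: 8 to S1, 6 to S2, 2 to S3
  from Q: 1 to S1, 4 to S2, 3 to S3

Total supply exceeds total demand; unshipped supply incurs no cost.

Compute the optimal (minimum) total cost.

One minimum-cost allocation:
  P to S3: 20 units
  Q to S1: 20 units
  Q to S2: 40 units
Total cost = $220.
(Supply check: P ships 20; Q ships 60.)

220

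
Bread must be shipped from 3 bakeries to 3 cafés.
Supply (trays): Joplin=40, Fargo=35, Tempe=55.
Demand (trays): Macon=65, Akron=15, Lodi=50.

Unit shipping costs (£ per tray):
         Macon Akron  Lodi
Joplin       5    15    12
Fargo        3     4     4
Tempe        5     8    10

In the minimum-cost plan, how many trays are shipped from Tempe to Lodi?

15

Solving gives:
  Joplin→Macon: 40 × £5 = £200
  Fargo→Lodi: 35 × £4 = £140
  Tempe→Macon: 25 × £5 = £125
  Tempe→Akron: 15 × £8 = £120
  Tempe→Lodi: 15 × £10 = £150
Total cost = £735.
So Tempe→Lodi carries 15 trays.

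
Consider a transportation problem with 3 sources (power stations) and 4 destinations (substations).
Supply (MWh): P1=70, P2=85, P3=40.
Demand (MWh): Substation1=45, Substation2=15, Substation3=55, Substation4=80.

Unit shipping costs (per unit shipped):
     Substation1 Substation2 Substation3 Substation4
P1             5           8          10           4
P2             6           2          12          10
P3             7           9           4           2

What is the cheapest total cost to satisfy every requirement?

One minimum-cost allocation:
  P1→Substation4: 70 × 4 = 280
  P2→Substation1: 45 × 6 = 270
  P2→Substation2: 15 × 2 = 30
  P2→Substation3: 25 × 12 = 300
  P3→Substation3: 30 × 4 = 120
  P3→Substation4: 10 × 2 = 20
Total = 280 + 270 + 30 + 300 + 120 + 20 = 1020.
(Supply check: P1 ships 70; P2 ships 85; P3 ships 40.)

1020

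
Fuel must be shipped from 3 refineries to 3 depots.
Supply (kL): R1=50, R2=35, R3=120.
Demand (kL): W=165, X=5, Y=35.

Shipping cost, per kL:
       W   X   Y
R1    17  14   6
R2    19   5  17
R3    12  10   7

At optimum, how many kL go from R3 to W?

120

Solving gives:
  R1–W: 15 × 17 = 255
  R1–Y: 35 × 6 = 210
  R2–W: 30 × 19 = 570
  R2–X: 5 × 5 = 25
  R3–W: 120 × 12 = 1440
Total cost = 2500.
So R3→W carries 120 kL.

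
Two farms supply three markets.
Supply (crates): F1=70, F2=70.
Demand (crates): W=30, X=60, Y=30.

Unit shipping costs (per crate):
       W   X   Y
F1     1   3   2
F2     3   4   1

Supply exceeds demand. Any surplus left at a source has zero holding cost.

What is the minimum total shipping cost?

An optimal shipping plan:
  F1 to W: 30 × 1 = 30
  F1 to X: 40 × 3 = 120
  F2 to X: 20 × 4 = 80
  F2 to Y: 30 × 1 = 30
Total = 30 + 120 + 80 + 30 = 260.
(Supply check: F1 ships 70; F2 ships 50.)

260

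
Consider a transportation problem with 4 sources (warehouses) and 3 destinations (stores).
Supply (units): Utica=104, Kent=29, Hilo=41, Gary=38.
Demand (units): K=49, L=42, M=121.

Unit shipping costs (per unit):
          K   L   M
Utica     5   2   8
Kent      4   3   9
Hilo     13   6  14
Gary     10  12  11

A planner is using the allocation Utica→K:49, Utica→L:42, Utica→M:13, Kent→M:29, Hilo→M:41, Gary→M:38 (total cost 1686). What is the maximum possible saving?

140

Current plan cost = 49·5 + 42·2 + 13·8 + 29·9 + 41·14 + 38·11 = 1686.
Optimal plan:
  Utica to K: 20 units
  Utica to L: 1 units
  Utica to M: 83 units
  Kent to K: 29 units
  Hilo to L: 41 units
  Gary to M: 38 units
Optimal cost = 1546.
Saving = 1686 − 1546 = 140.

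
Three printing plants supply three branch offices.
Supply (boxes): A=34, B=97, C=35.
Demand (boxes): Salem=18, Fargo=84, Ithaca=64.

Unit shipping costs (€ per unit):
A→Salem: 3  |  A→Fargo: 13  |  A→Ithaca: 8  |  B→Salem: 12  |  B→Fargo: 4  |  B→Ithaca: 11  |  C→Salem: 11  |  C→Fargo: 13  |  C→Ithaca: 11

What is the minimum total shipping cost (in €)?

1046

An optimal shipping plan:
  A->Salem: 18 × €3 = €54
  A->Ithaca: 16 × €8 = €128
  B->Fargo: 84 × €4 = €336
  B->Ithaca: 13 × €11 = €143
  C->Ithaca: 35 × €11 = €385
Total = 54 + 128 + 336 + 143 + 385 = €1046.
(Supply check: A ships 34; B ships 97; C ships 35.)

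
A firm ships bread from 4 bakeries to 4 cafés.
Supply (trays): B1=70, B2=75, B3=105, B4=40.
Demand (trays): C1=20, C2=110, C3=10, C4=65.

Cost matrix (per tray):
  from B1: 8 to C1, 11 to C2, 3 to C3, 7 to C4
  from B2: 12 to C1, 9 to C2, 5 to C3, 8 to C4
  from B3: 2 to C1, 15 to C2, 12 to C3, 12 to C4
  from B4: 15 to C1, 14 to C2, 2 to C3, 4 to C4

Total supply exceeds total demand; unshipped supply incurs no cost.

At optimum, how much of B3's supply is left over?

An optimal plan:
  B1→C2: 35 × 11 = 385
  B1→C3: 10 × 3 = 30
  B1→C4: 25 × 7 = 175
  B2→C2: 75 × 9 = 675
  B3→C1: 20 × 2 = 40
  B4→C4: 40 × 4 = 160
Total cost = 1465.
B3 ships 20 of its 105, leaving 85.

85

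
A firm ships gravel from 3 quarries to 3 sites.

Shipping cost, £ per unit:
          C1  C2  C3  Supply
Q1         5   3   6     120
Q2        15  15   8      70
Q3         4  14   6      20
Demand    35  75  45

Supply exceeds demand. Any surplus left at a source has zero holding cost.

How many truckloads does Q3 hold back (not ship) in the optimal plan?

0

An optimal plan:
  Q1 to C1: 15 × £5 = £75
  Q1 to C2: 75 × £3 = £225
  Q1 to C3: 30 × £6 = £180
  Q2 to C3: 15 × £8 = £120
  Q3 to C1: 20 × £4 = £80
Total cost = £680.
Q3 ships 20 of its 20, leaving 0.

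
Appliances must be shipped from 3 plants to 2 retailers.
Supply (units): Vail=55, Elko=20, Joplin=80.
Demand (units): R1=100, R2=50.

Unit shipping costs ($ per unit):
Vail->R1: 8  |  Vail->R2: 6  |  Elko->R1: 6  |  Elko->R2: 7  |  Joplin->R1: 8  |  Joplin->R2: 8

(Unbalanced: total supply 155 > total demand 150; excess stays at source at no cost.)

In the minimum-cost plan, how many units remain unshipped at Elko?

Minimum-cost shipments:
  Vail to R2: 50 × $6 = $300
  Elko to R1: 20 × $6 = $120
  Joplin to R1: 80 × $8 = $640
Total cost = $1060.
Elko ships 20 of its 20, leaving 0.

0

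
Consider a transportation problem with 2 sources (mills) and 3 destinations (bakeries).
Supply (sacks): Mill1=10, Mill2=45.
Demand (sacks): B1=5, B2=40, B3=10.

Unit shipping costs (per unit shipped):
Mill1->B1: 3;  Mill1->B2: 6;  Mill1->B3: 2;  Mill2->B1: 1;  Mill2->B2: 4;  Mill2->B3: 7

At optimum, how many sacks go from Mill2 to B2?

40

Optimal shipments:
  Mill1→B3: 10 × 2 = 20
  Mill2→B1: 5 × 1 = 5
  Mill2→B2: 40 × 4 = 160
Total cost = 185.
So Mill2→B2 carries 40 sacks.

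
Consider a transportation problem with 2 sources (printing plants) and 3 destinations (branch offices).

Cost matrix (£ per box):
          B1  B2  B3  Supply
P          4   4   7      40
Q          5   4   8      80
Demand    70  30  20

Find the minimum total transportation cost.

590

Optimal allocation:
  P->B1: 40 × £4 = £160
  Q->B1: 30 × £5 = £150
  Q->B2: 30 × £4 = £120
  Q->B3: 20 × £8 = £160
Total = 160 + 150 + 120 + 160 = £590.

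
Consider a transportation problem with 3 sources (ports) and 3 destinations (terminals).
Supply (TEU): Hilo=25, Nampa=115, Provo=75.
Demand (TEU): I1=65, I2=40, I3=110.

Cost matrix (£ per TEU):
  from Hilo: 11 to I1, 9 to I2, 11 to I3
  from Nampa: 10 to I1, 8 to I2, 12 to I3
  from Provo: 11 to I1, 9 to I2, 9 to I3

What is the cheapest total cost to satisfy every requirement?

2040

A cheapest plan:
  Hilo to I3: 25 × £11 = £275
  Nampa to I1: 65 × £10 = £650
  Nampa to I2: 40 × £8 = £320
  Nampa to I3: 10 × £12 = £120
  Provo to I3: 75 × £9 = £675
Total = 275 + 650 + 320 + 120 + 675 = £2040.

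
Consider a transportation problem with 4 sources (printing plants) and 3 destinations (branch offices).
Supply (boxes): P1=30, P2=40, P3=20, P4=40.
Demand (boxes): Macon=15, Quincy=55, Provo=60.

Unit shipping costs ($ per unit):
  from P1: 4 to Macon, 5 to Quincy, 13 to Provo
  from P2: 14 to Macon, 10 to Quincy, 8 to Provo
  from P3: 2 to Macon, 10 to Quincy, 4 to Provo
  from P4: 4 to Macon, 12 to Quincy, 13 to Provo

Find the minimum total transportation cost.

An optimal shipping plan:
  P1->Quincy: 30 × $5 = $150
  P2->Provo: 40 × $8 = $320
  P3->Provo: 20 × $4 = $80
  P4->Macon: 15 × $4 = $60
  P4->Quincy: 25 × $12 = $300
Total = 150 + 320 + 80 + 60 + 300 = $910.
(Supply check: P1 ships 30; P2 ships 40; P3 ships 20; P4 ships 40.)

910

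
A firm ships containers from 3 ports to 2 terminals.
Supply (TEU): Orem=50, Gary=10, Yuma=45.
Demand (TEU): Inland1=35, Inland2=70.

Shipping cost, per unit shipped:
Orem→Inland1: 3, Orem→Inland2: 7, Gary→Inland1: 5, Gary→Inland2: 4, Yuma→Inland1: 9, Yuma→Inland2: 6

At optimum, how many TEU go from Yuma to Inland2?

Solving gives:
  Orem→Inland1: 35 TEU
  Orem→Inland2: 15 TEU
  Gary→Inland2: 10 TEU
  Yuma→Inland2: 45 TEU
Total cost = 520.
So Yuma→Inland2 carries 45 TEU.

45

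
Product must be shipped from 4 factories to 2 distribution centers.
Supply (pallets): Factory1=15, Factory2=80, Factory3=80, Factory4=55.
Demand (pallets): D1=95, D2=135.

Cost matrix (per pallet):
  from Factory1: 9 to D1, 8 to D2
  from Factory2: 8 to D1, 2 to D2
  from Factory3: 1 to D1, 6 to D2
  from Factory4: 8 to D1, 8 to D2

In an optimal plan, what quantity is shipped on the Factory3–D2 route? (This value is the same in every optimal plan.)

The minimum-cost plan:
  Factory1→D2: 15 × 8 = 120
  Factory2→D2: 80 × 2 = 160
  Factory3→D1: 80 × 1 = 80
  Factory4→D1: 15 × 8 = 120
  Factory4→D2: 40 × 8 = 320
Total cost = 800.
The route Factory3→D2 is not used.

0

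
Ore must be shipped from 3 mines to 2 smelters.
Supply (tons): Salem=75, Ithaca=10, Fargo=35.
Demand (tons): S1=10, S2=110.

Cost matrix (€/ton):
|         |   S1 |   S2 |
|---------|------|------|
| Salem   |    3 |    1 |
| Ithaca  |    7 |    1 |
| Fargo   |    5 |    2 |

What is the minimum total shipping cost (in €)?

A cheapest plan:
  Salem to S1: 10 × €3 = €30
  Salem to S2: 65 × €1 = €65
  Ithaca to S2: 10 × €1 = €10
  Fargo to S2: 35 × €2 = €70
Total = 30 + 65 + 10 + 70 = €175.

175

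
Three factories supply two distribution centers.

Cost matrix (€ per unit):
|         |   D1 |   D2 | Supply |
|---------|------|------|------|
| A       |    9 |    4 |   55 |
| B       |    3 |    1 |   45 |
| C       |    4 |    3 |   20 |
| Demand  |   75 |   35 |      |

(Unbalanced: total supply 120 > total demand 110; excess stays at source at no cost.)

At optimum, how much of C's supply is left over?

Minimum-cost shipments:
  A→D1: 10 × €9 = €90
  A→D2: 35 × €4 = €140
  B→D1: 45 × €3 = €135
  C→D1: 20 × €4 = €80
Total cost = €445.
C ships 20 of its 20, leaving 0.

0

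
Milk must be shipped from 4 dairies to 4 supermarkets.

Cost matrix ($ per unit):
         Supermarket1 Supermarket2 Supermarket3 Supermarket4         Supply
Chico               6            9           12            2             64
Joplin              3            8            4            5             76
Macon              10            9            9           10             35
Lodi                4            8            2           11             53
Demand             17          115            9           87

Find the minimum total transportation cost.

1267

One minimum-cost allocation:
  Chico->Supermarket4: 64 crates
  Joplin->Supermarket1: 17 crates
  Joplin->Supermarket2: 36 crates
  Joplin->Supermarket4: 23 crates
  Macon->Supermarket2: 35 crates
  Lodi->Supermarket2: 44 crates
  Lodi->Supermarket3: 9 crates
Total cost = $1267.
(Supply check: Chico ships 64; Joplin ships 76; Macon ships 35; Lodi ships 53.)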